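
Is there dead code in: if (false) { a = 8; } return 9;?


condition is constant false, so the whole block is unreachable
Dead: 'if (false) { a = 8; }'


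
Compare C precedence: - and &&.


'-' is additive (level 9); '&&' is logical AND (level 2)
Higher level binds tighter
'-' has higher precedence than '&&'


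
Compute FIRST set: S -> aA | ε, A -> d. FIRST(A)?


Per alternative of A: FIRST(d) = {d}
FIRST(A) = {d}


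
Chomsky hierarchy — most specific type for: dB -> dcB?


LHS has context (more than one symbol) and |LHS| ≤ |RHS|
Classification: Type 1 (Context-Sensitive)


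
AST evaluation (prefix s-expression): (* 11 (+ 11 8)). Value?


Evaluate inner: (+ 11 8) = 19
Evaluate root: (* 11 19) = 209
Result: 209


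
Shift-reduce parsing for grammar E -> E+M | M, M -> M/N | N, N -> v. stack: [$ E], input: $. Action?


start symbol E on stack, input exhausted
Action: accept


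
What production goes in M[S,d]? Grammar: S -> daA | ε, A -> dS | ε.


For [S, d]: 'd' ∈ FIRST(daA)
Entry: S -> daA


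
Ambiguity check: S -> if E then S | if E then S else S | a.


dangling else: 'if E then if E then a else a' parses two ways
Ambiguous


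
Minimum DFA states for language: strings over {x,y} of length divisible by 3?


Track length mod 3: states 0..2, accept at 0
Minimal DFA: 3 states


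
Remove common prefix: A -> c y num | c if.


Common prefix: 'c'
Factored: A -> c A', A' -> y num | if


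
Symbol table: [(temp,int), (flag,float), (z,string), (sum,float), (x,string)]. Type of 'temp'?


Lookup 'temp' → type int


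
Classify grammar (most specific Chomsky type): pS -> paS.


LHS has context (more than one symbol) and |LHS| ≤ |RHS|
Classification: Type 1 (Context-Sensitive)


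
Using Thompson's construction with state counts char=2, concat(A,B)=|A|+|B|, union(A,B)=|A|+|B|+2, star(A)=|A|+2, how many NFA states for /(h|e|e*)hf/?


Syntax tree has 5 char leaf(s), 2 union(s), 1 star(s)
chars contribute 5×2 = 10; each union adds +2; each star adds +2
Total: 10 + 4 + 2 = 16 states


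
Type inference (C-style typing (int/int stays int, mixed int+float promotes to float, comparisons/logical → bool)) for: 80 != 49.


Operand types: int != int
Rule: comparison yields bool
Result type: bool


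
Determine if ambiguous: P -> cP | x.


right-linear, alternatives start with distinct terminals 'c' vs 'x': unique leftmost derivation
Unambiguous


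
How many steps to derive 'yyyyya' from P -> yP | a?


Derivation: P => yP => yyP => yyyP => yyyyP => yyyyyP => yyyyya
Steps: 6


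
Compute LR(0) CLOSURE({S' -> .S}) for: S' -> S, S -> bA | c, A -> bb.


Start: S' -> .S
For each item with dot before a nonterminal B, add B -> .γ for every B-production
Closure: [S' -> .S, S -> .bA, S -> .c]


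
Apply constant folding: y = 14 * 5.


14 * 5 = 70 at compile time
Optimized: y = 70


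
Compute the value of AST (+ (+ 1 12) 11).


Evaluate inner: (+ 1 12) = 13
Evaluate root: (+ 13 11) = 24
Result: 24


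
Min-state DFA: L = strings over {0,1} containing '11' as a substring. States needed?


KMP-style automaton: 2 progress states + 1 absorbing accept = 3
Minimal DFA: 3 states


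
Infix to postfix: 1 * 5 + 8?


Left to right (same or higher precedence on left)
Postfix: 1 5 * 8 +


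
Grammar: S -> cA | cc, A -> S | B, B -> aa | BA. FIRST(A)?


Per alternative of A: FIRST(S) = {c}; FIRST(B) = {a}
FIRST(A) = {a, c}


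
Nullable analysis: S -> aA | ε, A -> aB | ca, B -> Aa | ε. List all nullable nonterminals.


A nonterminal is nullable iff some alternative derives ε (directly, or every symbol in it is nullable)
Nullable: {B, S}


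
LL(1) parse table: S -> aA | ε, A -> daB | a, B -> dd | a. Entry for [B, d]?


For [B, d]: 'd' ∈ FIRST(dd)
Entry: B -> dd


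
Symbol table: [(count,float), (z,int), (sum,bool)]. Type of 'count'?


Lookup 'count' → type float


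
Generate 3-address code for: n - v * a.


Break into single-operator statements:
t1 = v * a
t2 = n - t1


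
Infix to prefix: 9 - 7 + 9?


left-to-right (same/higher precedence on left): tree is (+ (- 9 7) 9)
Prefix: + - 9 7 9


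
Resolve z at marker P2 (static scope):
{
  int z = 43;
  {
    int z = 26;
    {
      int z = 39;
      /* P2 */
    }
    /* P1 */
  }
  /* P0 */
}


z declared in the same block as P2
z = 39


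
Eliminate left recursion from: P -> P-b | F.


Left-recursive alternatives: P-b; non-recursive: F
Introduce P': P -> FP', P' -> -bP' | ε


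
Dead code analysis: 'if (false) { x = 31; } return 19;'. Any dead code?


condition is constant false, so the whole block is unreachable
Dead: 'if (false) { x = 31; }'


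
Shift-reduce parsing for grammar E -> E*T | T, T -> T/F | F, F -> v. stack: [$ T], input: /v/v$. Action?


shift '/' to continue T -> T/F
Action: shift


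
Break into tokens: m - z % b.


Scan left to right, longest-match per lexeme
Tokens: ID(m), OP(-), ID(z), OP(%), ID(b)


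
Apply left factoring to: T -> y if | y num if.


Common prefix: 'y'
Factored: T -> y T', T' -> if | num if


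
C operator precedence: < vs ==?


'<' is relational (level 7); '==' is equality (level 6)
Higher level binds tighter
'<' has higher precedence than '=='


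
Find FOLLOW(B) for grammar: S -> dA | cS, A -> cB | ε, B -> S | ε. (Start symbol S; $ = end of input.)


$ ∈ FOLLOW(S). For each A -> αBβ: add FIRST(β)\{ε} to FOLLOW(B); if β nullable, add FOLLOW(A).
FOLLOW(B) = {$}


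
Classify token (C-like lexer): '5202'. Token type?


Pattern: digits only
Type: INTEGER_LITERAL


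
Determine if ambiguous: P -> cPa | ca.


balanced c^n…a^n: each string has a unique parse
Unambiguous


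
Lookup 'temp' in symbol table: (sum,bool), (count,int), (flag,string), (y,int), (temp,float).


Lookup 'temp' → type float


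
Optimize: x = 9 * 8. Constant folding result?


9 * 8 = 72 at compile time
Optimized: x = 72


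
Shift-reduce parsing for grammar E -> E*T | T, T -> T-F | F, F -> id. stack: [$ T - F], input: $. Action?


handle 'T-F' on top
Action: reduce (T -> T-F)


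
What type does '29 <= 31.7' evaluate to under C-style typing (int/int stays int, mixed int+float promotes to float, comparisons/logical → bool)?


Operand types: int <= float
Rule: comparison yields bool
Result type: bool


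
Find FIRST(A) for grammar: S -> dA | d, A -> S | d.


Per alternative of A: FIRST(S) = {d}; FIRST(d) = {d}
FIRST(A) = {d}


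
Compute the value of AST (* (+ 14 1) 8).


Evaluate inner: (+ 14 1) = 15
Evaluate root: (* 15 8) = 120
Result: 120


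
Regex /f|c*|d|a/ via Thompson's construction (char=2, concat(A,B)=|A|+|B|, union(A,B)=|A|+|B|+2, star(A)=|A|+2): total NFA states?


Syntax tree has 4 char leaf(s), 3 union(s), 1 star(s)
chars contribute 4×2 = 8; each union adds +2; each star adds +2
Total: 8 + 6 + 2 = 16 states


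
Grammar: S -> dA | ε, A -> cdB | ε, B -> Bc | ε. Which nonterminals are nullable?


A nonterminal is nullable iff some alternative derives ε (directly, or every symbol in it is nullable)
Nullable: {A, B, S}


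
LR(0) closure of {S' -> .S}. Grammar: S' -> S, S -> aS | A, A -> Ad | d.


Start: S' -> .S
For each item with dot before a nonterminal B, add B -> .γ for every B-production
Closure: [S' -> .S, S -> .aS, S -> .A, A -> .Ad, A -> .d]


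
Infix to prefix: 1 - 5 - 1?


left-to-right (same/higher precedence on left): tree is (- (- 1 5) 1)
Prefix: - - 1 5 1


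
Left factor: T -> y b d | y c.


Common prefix: 'y'
Factored: T -> y T', T' -> b d | c


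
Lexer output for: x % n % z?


Scan left to right, longest-match per lexeme
Tokens: ID(x), OP(%), ID(n), OP(%), ID(z)


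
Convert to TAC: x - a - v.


Break into single-operator statements:
t1 = x - a
t2 = t1 - v


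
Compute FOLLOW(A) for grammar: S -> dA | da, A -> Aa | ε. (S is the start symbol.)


$ ∈ FOLLOW(S). For each A -> αBβ: add FIRST(β)\{ε} to FOLLOW(B); if β nullable, add FOLLOW(A).
FOLLOW(A) = {$, a}


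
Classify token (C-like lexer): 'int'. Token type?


Pattern: reserved word
Type: KEYWORD


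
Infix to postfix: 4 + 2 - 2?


Left to right (same or higher precedence on left)
Postfix: 4 2 + 2 -


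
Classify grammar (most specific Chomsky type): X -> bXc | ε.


Single nonterminal LHS, but b^n c^n is not regular
Classification: Type 2 (Context-Free)


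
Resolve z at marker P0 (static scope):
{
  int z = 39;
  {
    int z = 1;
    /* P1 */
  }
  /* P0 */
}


z declared in the same block as P0
z = 39


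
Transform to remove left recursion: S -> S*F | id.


Left-recursive alternatives: S*F; non-recursive: id
Introduce S': S -> idS', S' -> *FS' | ε


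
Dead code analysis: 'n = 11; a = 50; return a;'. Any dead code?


n is assigned but never read
Dead: 'n = 11'


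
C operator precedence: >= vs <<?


'<<' is shift (level 8); '>=' is relational (level 7)
Higher level binds tighter
'<<' has higher precedence than '>='


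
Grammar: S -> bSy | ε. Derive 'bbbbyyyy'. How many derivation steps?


Derivation: S => bSy => bbSyy => bbbSyyy => bbbbSyyyy => bbbbyyyy
Steps: 5


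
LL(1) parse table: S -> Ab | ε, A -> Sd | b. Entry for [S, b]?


For [S, b]: 'b' ∈ FIRST(Ab)
Entry: S -> Ab


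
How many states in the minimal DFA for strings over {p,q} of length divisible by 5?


Track length mod 5: states 0..4, accept at 0
Minimal DFA: 5 states


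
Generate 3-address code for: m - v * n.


Break into single-operator statements:
t1 = v * n
t2 = m - t1


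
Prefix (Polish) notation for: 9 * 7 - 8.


left-to-right (same/higher precedence on left): tree is (- (* 9 7) 8)
Prefix: - * 9 7 8


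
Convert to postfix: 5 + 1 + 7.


Left to right (same or higher precedence on left)
Postfix: 5 1 + 7 +


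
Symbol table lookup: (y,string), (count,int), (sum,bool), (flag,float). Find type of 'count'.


Lookup 'count' → type int


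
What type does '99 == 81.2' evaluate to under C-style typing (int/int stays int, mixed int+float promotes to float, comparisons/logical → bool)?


Operand types: int == float
Rule: comparison yields bool
Result type: bool


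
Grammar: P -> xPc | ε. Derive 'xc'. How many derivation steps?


Derivation: P => xPc => xc
Steps: 2


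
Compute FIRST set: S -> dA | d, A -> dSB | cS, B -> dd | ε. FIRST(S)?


Per alternative of S: FIRST(dA) = {d}; FIRST(d) = {d}
FIRST(S) = {d}


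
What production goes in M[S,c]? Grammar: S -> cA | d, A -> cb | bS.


For [S, c]: 'c' ∈ FIRST(cA)
Entry: S -> cA


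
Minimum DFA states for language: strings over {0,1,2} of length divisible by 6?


Track length mod 6: states 0..5, accept at 0
Minimal DFA: 6 states


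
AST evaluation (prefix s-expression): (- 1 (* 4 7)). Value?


Evaluate inner: (* 4 7) = 28
Evaluate root: (- 1 28) = -27
Result: -27


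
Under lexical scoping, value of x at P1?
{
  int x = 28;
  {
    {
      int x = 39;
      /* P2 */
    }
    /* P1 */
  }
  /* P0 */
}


P1's block does not declare x; resolves to the enclosing declaration at depth 0
x = 28


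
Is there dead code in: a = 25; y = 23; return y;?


a is assigned but never read
Dead: 'a = 25'


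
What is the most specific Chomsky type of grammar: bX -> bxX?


LHS has context (more than one symbol) and |LHS| ≤ |RHS|
Classification: Type 1 (Context-Sensitive)


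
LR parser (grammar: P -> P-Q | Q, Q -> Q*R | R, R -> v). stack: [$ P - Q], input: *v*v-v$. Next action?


'*' can extend Q; shift to build Q -> Q*R
Action: shift


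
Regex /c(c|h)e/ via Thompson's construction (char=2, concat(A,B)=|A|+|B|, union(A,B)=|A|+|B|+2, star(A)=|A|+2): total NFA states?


Syntax tree has 4 char leaf(s), 1 union(s), 0 star(s)
chars contribute 4×2 = 8; each union adds +2; each star adds +2
Total: 8 + 2 + 0 = 10 states


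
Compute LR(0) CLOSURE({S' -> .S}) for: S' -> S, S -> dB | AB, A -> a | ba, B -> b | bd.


Start: S' -> .S
For each item with dot before a nonterminal B, add B -> .γ for every B-production
Closure: [S' -> .S, S -> .dB, S -> .AB, A -> .a, A -> .ba]


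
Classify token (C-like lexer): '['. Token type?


Pattern: delimiter/punctuation
Type: PUNCTUATION


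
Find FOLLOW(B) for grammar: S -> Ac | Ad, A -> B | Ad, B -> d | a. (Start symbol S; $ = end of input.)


$ ∈ FOLLOW(S). For each A -> αBβ: add FIRST(β)\{ε} to FOLLOW(B); if β nullable, add FOLLOW(A).
FOLLOW(B) = {c, d}


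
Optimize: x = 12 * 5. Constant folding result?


12 * 5 = 60 at compile time
Optimized: x = 60


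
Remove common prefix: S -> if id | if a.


Common prefix: 'if'
Factored: S -> if S', S' -> id | a


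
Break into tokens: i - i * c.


Scan left to right, longest-match per lexeme
Tokens: ID(i), OP(-), ID(i), OP(*), ID(c)


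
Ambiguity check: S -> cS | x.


right-linear, alternatives start with distinct terminals 'c' vs 'x': unique leftmost derivation
Unambiguous


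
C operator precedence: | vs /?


'/' is multiplicative (level 10); '|' is bitwise OR (level 3)
Higher level binds tighter
'/' has higher precedence than '|'


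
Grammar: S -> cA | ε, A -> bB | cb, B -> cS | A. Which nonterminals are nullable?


A nonterminal is nullable iff some alternative derives ε (directly, or every symbol in it is nullable)
Nullable: {S}


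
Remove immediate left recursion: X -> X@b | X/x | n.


Left-recursive alternatives: X@b, X/x; non-recursive: n
Introduce X': X -> nX', X' -> @bX' | /xX' | ε


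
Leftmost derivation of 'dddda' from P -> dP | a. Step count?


Derivation: P => dP => ddP => dddP => ddddP => dddda
Steps: 5


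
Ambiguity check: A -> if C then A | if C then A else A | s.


dangling else: 'if C then if C then s else s' parses two ways
Ambiguous


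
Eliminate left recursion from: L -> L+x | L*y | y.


Left-recursive alternatives: L+x, L*y; non-recursive: y
Introduce L': L -> yL', L' -> +xL' | *yL' | ε


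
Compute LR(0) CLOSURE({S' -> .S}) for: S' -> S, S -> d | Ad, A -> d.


Start: S' -> .S
For each item with dot before a nonterminal B, add B -> .γ for every B-production
Closure: [S' -> .S, S -> .d, S -> .Ad, A -> .d]


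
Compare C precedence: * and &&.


'*' is multiplicative (level 10); '&&' is logical AND (level 2)
Higher level binds tighter
'*' has higher precedence than '&&'


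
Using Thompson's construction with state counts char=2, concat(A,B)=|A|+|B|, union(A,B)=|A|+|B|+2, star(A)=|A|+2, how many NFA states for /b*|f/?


Syntax tree has 2 char leaf(s), 1 union(s), 1 star(s)
chars contribute 2×2 = 4; each union adds +2; each star adds +2
Total: 4 + 2 + 2 = 8 states


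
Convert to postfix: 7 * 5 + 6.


Left to right (same or higher precedence on left)
Postfix: 7 5 * 6 +


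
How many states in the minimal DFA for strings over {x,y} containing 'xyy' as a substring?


KMP-style automaton: 3 progress states + 1 absorbing accept = 4
Minimal DFA: 4 states


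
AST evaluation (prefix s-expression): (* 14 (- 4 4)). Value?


Evaluate inner: (- 4 4) = 0
Evaluate root: (* 14 0) = 0
Result: 0


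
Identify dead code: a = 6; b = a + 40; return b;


a is read by b's definition; b is returned
No dead code


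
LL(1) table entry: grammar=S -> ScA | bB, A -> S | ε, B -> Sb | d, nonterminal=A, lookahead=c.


For [A, c]: ε is nullable and 'c' ∈ FOLLOW(A)
Entry: A -> ε


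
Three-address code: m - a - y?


Break into single-operator statements:
t1 = m - a
t2 = t1 - y


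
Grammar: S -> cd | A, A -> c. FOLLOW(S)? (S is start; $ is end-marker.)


$ ∈ FOLLOW(S). For each A -> αBβ: add FIRST(β)\{ε} to FOLLOW(B); if β nullable, add FOLLOW(A).
FOLLOW(S) = {$}


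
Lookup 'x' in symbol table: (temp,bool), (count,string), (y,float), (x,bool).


Lookup 'x' → type bool


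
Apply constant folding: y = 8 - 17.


8 - 17 = -9 at compile time
Optimized: y = -9


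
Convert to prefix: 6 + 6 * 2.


'*' binds tighter: tree is (+ 6 (* 6 2))
Prefix: + 6 * 6 2


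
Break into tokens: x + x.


Scan left to right, longest-match per lexeme
Tokens: ID(x), OP(+), ID(x)


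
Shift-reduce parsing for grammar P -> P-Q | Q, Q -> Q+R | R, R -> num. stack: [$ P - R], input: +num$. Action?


'R' (not preceded by Q+) is the handle for Q -> R
Action: reduce (Q -> R)


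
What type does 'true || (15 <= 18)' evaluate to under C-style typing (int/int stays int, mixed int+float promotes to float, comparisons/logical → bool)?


Operand types: bool || bool
Rule: logical operators take bool operands and yield bool
Result type: bool


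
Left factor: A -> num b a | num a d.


Common prefix: 'num'
Factored: A -> num A', A' -> b a | a d


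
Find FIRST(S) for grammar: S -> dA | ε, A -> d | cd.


Per alternative of S: FIRST(dA) = {d}; FIRST(ε) = {ε}
FIRST(S) = {d, ε}


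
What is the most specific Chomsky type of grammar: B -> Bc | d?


Left-linear: every RHS is a terminal or one nonterminal followed by a terminal
Classification: Type 3 (Regular)


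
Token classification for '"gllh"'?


Pattern: double-quoted sequence
Type: STRING_LITERAL


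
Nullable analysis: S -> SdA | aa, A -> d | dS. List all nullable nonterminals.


A nonterminal is nullable iff some alternative derives ε (directly, or every symbol in it is nullable)
Nullable: {}


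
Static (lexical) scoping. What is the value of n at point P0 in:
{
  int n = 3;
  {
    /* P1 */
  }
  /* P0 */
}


n declared in the same block as P0
n = 3


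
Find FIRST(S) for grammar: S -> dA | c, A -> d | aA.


Per alternative of S: FIRST(dA) = {d}; FIRST(c) = {c}
FIRST(S) = {c, d}


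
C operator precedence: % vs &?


'%' is multiplicative (level 10); '&' is bitwise AND (level 5)
Higher level binds tighter
'%' has higher precedence than '&'


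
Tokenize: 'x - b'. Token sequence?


Scan left to right, longest-match per lexeme
Tokens: ID(x), OP(-), ID(b)


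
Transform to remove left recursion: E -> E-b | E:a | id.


Left-recursive alternatives: E-b, E:a; non-recursive: id
Introduce E': E -> idE', E' -> -bE' | :aE' | ε


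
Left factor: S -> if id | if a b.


Common prefix: 'if'
Factored: S -> if S', S' -> id | a b


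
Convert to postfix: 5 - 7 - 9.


Left to right (same or higher precedence on left)
Postfix: 5 7 - 9 -


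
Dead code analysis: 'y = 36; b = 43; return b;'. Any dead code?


y is assigned but never read
Dead: 'y = 36'


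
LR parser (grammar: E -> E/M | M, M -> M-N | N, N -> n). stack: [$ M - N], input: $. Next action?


handle 'M-N' on top
Action: reduce (M -> M-N)


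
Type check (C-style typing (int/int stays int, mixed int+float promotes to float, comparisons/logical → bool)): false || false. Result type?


Operand types: bool || bool
Rule: logical operators take bool operands and yield bool
Result type: bool


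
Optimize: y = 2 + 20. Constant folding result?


2 + 20 = 22 at compile time
Optimized: y = 22


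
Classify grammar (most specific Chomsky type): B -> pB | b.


Right-linear: every RHS is a terminal or a terminal followed by one nonterminal
Classification: Type 3 (Regular)


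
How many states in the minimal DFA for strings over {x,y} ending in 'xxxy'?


Track the longest suffix of input matching a prefix of 'xxxy': 5 classes (prefixes of length 0..4)
Minimal DFA: 5 states


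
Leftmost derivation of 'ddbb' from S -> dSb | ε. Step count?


Derivation: S => dSb => ddSbb => ddbb
Steps: 3


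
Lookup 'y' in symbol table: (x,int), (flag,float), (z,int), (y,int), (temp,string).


Lookup 'y' → type int


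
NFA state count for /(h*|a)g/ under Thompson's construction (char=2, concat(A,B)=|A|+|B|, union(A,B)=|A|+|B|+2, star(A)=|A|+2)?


Syntax tree has 3 char leaf(s), 1 union(s), 1 star(s)
chars contribute 3×2 = 6; each union adds +2; each star adds +2
Total: 6 + 2 + 2 = 10 states


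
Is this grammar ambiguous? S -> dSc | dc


balanced d^n…c^n: each string has a unique parse
Unambiguous


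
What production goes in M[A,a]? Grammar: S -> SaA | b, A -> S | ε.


For [A, a]: ε is nullable and 'a' ∈ FOLLOW(A)
Entry: A -> ε


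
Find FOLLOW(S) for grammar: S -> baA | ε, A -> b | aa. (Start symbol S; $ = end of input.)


$ ∈ FOLLOW(S). For each A -> αBβ: add FIRST(β)\{ε} to FOLLOW(B); if β nullable, add FOLLOW(A).
FOLLOW(S) = {$}


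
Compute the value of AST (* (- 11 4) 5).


Evaluate inner: (- 11 4) = 7
Evaluate root: (* 7 5) = 35
Result: 35


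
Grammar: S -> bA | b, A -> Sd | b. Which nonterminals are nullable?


A nonterminal is nullable iff some alternative derives ε (directly, or every symbol in it is nullable)
Nullable: {}


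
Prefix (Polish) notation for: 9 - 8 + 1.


left-to-right (same/higher precedence on left): tree is (+ (- 9 8) 1)
Prefix: + - 9 8 1


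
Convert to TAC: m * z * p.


Break into single-operator statements:
t1 = m * z
t2 = t1 * p


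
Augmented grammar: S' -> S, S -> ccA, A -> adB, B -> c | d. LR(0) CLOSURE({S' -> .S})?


Start: S' -> .S
For each item with dot before a nonterminal B, add B -> .γ for every B-production
Closure: [S' -> .S, S -> .ccA]


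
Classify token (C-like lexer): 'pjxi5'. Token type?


Pattern: letter/underscore followed by alphanumerics, not a keyword
Type: IDENTIFIER


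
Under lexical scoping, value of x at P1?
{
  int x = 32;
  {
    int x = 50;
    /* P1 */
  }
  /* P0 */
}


x declared in the same block as P1
x = 50


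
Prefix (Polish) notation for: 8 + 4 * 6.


'*' binds tighter: tree is (+ 8 (* 4 6))
Prefix: + 8 * 4 6


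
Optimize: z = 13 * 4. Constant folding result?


13 * 4 = 52 at compile time
Optimized: z = 52


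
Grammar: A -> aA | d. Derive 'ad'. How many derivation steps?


Derivation: A => aA => ad
Steps: 2


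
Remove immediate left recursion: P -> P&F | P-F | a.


Left-recursive alternatives: P&F, P-F; non-recursive: a
Introduce P': P -> aP', P' -> &FP' | -FP' | ε


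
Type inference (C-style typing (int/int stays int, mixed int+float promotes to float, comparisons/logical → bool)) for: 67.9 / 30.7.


Operand types: float / float
Rule: mixed int/float promotes to float; int/int stays int
Result type: float


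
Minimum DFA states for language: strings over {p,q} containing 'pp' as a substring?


KMP-style automaton: 2 progress states + 1 absorbing accept = 3
Minimal DFA: 3 states


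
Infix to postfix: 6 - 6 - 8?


Left to right (same or higher precedence on left)
Postfix: 6 6 - 8 -


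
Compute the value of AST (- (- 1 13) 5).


Evaluate inner: (- 1 13) = -12
Evaluate root: (- -12 5) = -17
Result: -17


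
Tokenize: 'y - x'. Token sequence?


Scan left to right, longest-match per lexeme
Tokens: ID(y), OP(-), ID(x)


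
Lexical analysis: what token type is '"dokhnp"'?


Pattern: double-quoted sequence
Type: STRING_LITERAL


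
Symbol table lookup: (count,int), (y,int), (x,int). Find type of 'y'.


Lookup 'y' → type int


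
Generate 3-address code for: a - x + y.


Break into single-operator statements:
t1 = a - x
t2 = t1 + y


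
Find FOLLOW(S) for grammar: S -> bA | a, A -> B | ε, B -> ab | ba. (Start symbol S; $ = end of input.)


$ ∈ FOLLOW(S). For each A -> αBβ: add FIRST(β)\{ε} to FOLLOW(B); if β nullable, add FOLLOW(A).
FOLLOW(S) = {$}


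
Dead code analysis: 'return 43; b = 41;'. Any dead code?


statement follows a return and is unreachable
Dead: 'b = 41'


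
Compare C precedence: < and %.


'%' is multiplicative (level 10); '<' is relational (level 7)
Higher level binds tighter
'%' has higher precedence than '<'


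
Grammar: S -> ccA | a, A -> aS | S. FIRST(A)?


Per alternative of A: FIRST(aS) = {a}; FIRST(S) = {a, c}
FIRST(A) = {a, c}


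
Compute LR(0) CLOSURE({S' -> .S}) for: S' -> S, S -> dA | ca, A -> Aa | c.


Start: S' -> .S
For each item with dot before a nonterminal B, add B -> .γ for every B-production
Closure: [S' -> .S, S -> .dA, S -> .ca]


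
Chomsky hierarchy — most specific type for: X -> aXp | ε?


Single nonterminal LHS, but a^n p^n is not regular
Classification: Type 2 (Context-Free)


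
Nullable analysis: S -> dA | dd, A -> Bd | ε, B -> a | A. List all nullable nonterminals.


A nonterminal is nullable iff some alternative derives ε (directly, or every symbol in it is nullable)
Nullable: {A, B}


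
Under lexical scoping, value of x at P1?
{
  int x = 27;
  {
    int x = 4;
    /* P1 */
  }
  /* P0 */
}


x declared in the same block as P1
x = 4


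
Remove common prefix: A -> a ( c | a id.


Common prefix: 'a'
Factored: A -> a A', A' -> ( c | id


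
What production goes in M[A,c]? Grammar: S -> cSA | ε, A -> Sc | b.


For [A, c]: 'c' ∈ FIRST(Sc)
Entry: A -> Sc


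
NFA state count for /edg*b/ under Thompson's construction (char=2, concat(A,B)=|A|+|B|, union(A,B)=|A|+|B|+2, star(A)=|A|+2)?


Syntax tree has 4 char leaf(s), 0 union(s), 1 star(s)
chars contribute 4×2 = 8; each union adds +2; each star adds +2
Total: 8 + 0 + 2 = 10 states


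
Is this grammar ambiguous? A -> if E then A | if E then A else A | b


dangling else: 'if E then if E then b else b' parses two ways
Ambiguous


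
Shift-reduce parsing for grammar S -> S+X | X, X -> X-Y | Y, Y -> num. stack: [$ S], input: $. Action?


start symbol S on stack, input exhausted
Action: accept


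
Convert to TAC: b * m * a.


Break into single-operator statements:
t1 = b * m
t2 = t1 * a


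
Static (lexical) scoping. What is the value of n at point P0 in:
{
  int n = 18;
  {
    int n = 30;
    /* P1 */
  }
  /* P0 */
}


n declared in the same block as P0
n = 18


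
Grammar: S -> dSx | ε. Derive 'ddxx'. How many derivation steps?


Derivation: S => dSx => ddSxx => ddxx
Steps: 3


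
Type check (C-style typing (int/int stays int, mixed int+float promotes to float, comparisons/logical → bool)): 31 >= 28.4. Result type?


Operand types: int >= float
Rule: comparison yields bool
Result type: bool


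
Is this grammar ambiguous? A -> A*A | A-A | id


'id*id-id' has two parse trees (no precedence encoded between * and -)
Ambiguous


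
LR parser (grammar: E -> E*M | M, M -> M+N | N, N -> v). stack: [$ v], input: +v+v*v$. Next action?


'v' on top is the handle for N -> v
Action: reduce (N -> v)


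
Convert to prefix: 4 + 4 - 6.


left-to-right (same/higher precedence on left): tree is (- (+ 4 4) 6)
Prefix: - + 4 4 6


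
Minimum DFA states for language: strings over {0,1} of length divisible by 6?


Track length mod 6: states 0..5, accept at 0
Minimal DFA: 6 states


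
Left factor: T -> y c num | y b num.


Common prefix: 'y'
Factored: T -> y T', T' -> c num | b num


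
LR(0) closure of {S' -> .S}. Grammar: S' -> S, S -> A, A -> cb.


Start: S' -> .S
For each item with dot before a nonterminal B, add B -> .γ for every B-production
Closure: [S' -> .S, S -> .A, A -> .cb]


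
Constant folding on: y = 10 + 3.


10 + 3 = 13 at compile time
Optimized: y = 13


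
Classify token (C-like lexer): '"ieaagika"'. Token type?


Pattern: double-quoted sequence
Type: STRING_LITERAL


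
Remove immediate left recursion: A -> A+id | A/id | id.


Left-recursive alternatives: A+id, A/id; non-recursive: id
Introduce A': A -> idA', A' -> +idA' | /idA' | ε


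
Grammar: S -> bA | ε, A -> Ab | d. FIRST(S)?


Per alternative of S: FIRST(bA) = {b}; FIRST(ε) = {ε}
FIRST(S) = {b, ε}


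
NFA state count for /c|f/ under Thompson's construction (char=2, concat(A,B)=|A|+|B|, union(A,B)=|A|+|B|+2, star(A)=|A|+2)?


Syntax tree has 2 char leaf(s), 1 union(s), 0 star(s)
chars contribute 2×2 = 4; each union adds +2; each star adds +2
Total: 4 + 2 + 0 = 6 states


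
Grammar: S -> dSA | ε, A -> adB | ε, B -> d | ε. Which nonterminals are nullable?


A nonterminal is nullable iff some alternative derives ε (directly, or every symbol in it is nullable)
Nullable: {A, B, S}


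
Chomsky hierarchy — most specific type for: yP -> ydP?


LHS has context (more than one symbol) and |LHS| ≤ |RHS|
Classification: Type 1 (Context-Sensitive)


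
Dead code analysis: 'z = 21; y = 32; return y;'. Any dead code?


z is assigned but never read
Dead: 'z = 21'


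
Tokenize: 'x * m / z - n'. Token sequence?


Scan left to right, longest-match per lexeme
Tokens: ID(x), OP(*), ID(m), OP(/), ID(z), OP(-), ID(n)


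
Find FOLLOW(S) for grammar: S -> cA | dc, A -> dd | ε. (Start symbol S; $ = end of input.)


$ ∈ FOLLOW(S). For each A -> αBβ: add FIRST(β)\{ε} to FOLLOW(B); if β nullable, add FOLLOW(A).
FOLLOW(S) = {$}


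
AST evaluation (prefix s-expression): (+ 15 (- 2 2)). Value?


Evaluate inner: (- 2 2) = 0
Evaluate root: (+ 15 0) = 15
Result: 15


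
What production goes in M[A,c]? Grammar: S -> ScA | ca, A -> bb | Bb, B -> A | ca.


For [A, c]: 'c' ∈ FIRST(Bb)
Entry: A -> Bb


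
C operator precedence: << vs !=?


'<<' is shift (level 8); '!=' is equality (level 6)
Higher level binds tighter
'<<' has higher precedence than '!='


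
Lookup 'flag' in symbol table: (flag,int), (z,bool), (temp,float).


Lookup 'flag' → type int


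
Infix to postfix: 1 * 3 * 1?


Left to right (same or higher precedence on left)
Postfix: 1 3 * 1 *


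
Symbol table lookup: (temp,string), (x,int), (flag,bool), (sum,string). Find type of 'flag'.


Lookup 'flag' → type bool


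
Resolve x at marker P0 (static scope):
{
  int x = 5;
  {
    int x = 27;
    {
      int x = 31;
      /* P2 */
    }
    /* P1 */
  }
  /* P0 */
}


x declared in the same block as P0
x = 5


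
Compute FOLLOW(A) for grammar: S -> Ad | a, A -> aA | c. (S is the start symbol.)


$ ∈ FOLLOW(S). For each A -> αBβ: add FIRST(β)\{ε} to FOLLOW(B); if β nullable, add FOLLOW(A).
FOLLOW(A) = {d}


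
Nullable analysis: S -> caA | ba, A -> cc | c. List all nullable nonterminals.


A nonterminal is nullable iff some alternative derives ε (directly, or every symbol in it is nullable)
Nullable: {}


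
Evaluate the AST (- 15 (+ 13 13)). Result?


Evaluate inner: (+ 13 13) = 26
Evaluate root: (- 15 26) = -11
Result: -11


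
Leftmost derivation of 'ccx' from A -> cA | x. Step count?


Derivation: A => cA => ccA => ccx
Steps: 3


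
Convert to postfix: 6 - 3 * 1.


* has higher precedence, evaluate 3*1 first
Postfix: 6 3 1 * -


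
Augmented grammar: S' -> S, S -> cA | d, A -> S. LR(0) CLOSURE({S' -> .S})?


Start: S' -> .S
For each item with dot before a nonterminal B, add B -> .γ for every B-production
Closure: [S' -> .S, S -> .cA, S -> .d]


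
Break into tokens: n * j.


Scan left to right, longest-match per lexeme
Tokens: ID(n), OP(*), ID(j)


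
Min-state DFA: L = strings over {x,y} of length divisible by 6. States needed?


Track length mod 6: states 0..5, accept at 0
Minimal DFA: 6 states


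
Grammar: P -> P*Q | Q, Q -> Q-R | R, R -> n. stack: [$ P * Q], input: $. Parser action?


handle 'P*Q' on top; lookahead ∈ FOLLOW(P) = {*, $}
Action: reduce (P -> P*Q)


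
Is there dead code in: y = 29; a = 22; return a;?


y is assigned but never read
Dead: 'y = 29'


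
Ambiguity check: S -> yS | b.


right-linear, alternatives start with distinct terminals 'y' vs 'b': unique leftmost derivation
Unambiguous


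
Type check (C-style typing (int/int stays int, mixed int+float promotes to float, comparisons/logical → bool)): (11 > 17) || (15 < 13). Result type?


Operand types: bool || bool
Rule: logical operators take bool operands and yield bool
Result type: bool


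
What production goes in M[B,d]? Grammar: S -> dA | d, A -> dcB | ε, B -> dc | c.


For [B, d]: 'd' ∈ FIRST(dc)
Entry: B -> dc


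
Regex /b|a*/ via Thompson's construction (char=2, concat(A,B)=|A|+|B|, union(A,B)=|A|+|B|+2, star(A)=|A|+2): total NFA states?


Syntax tree has 2 char leaf(s), 1 union(s), 1 star(s)
chars contribute 2×2 = 4; each union adds +2; each star adds +2
Total: 4 + 2 + 2 = 8 states


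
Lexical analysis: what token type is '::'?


Pattern: operator symbol
Type: OPERATOR


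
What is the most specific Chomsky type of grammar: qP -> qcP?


LHS has context (more than one symbol) and |LHS| ≤ |RHS|
Classification: Type 1 (Context-Sensitive)


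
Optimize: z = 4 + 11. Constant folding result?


4 + 11 = 15 at compile time
Optimized: z = 15


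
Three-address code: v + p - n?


Break into single-operator statements:
t1 = v + p
t2 = t1 - n


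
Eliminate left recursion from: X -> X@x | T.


Left-recursive alternatives: X@x; non-recursive: T
Introduce X': X -> TX', X' -> @xX' | ε


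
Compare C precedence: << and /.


'/' is multiplicative (level 10); '<<' is shift (level 8)
Higher level binds tighter
'/' has higher precedence than '<<'


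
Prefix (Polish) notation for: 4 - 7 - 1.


left-to-right (same/higher precedence on left): tree is (- (- 4 7) 1)
Prefix: - - 4 7 1


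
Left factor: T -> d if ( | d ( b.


Common prefix: 'd'
Factored: T -> d T', T' -> if ( | ( b


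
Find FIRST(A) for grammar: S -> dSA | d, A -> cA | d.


Per alternative of A: FIRST(cA) = {c}; FIRST(d) = {d}
FIRST(A) = {c, d}


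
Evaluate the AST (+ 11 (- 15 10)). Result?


Evaluate inner: (- 15 10) = 5
Evaluate root: (+ 11 5) = 16
Result: 16


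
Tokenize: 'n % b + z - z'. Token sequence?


Scan left to right, longest-match per lexeme
Tokens: ID(n), OP(%), ID(b), OP(+), ID(z), OP(-), ID(z)


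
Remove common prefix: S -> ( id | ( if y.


Common prefix: '('
Factored: S -> ( S', S' -> id | if y


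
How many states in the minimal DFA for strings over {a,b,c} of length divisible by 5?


Track length mod 5: states 0..4, accept at 0
Minimal DFA: 5 states


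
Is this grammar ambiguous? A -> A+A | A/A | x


'x+x/x' has two parse trees (no precedence encoded between + and /)
Ambiguous


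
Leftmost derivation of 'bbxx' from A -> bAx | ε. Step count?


Derivation: A => bAx => bbAxx => bbxx
Steps: 3


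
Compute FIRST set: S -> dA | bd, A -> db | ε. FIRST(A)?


Per alternative of A: FIRST(db) = {d}; FIRST(ε) = {ε}
FIRST(A) = {d, ε}


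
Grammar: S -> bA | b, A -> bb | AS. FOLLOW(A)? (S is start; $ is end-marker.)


$ ∈ FOLLOW(S). For each A -> αBβ: add FIRST(β)\{ε} to FOLLOW(B); if β nullable, add FOLLOW(A).
FOLLOW(A) = {$, b}


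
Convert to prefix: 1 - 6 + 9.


left-to-right (same/higher precedence on left): tree is (+ (- 1 6) 9)
Prefix: + - 1 6 9


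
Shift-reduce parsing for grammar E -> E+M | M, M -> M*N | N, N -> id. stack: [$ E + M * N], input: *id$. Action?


handle 'M*N' on top
Action: reduce (M -> M*N)


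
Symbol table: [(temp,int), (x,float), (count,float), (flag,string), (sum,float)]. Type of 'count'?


Lookup 'count' → type float


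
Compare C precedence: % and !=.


'%' is multiplicative (level 10); '!=' is equality (level 6)
Higher level binds tighter
'%' has higher precedence than '!='


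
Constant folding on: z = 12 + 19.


12 + 19 = 31 at compile time
Optimized: z = 31


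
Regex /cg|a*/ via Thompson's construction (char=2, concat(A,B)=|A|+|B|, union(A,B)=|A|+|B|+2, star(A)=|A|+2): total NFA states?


Syntax tree has 3 char leaf(s), 1 union(s), 1 star(s)
chars contribute 3×2 = 6; each union adds +2; each star adds +2
Total: 6 + 2 + 2 = 10 states


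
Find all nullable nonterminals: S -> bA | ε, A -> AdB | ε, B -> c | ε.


A nonterminal is nullable iff some alternative derives ε (directly, or every symbol in it is nullable)
Nullable: {A, B, S}


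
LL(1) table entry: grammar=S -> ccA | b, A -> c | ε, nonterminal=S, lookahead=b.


For [S, b]: 'b' ∈ FIRST(b)
Entry: S -> b


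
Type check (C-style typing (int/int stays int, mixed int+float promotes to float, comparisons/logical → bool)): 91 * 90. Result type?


Operand types: int * int
Rule: mixed int/float promotes to float; int/int stays int
Result type: int


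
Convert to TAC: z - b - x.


Break into single-operator statements:
t1 = z - b
t2 = t1 - x


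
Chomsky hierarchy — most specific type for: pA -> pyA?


LHS has context (more than one symbol) and |LHS| ≤ |RHS|
Classification: Type 1 (Context-Sensitive)


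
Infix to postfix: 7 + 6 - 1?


Left to right (same or higher precedence on left)
Postfix: 7 6 + 1 -


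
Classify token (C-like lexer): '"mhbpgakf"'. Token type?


Pattern: double-quoted sequence
Type: STRING_LITERAL


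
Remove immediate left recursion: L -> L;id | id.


Left-recursive alternatives: L;id; non-recursive: id
Introduce L': L -> idL', L' -> ;idL' | ε


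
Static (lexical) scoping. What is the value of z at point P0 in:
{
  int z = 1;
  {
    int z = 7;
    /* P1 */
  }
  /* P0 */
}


z declared in the same block as P0
z = 1


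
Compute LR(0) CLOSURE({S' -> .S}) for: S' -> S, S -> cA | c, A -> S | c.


Start: S' -> .S
For each item with dot before a nonterminal B, add B -> .γ for every B-production
Closure: [S' -> .S, S -> .cA, S -> .c]


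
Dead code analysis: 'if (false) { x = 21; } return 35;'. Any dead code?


condition is constant false, so the whole block is unreachable
Dead: 'if (false) { x = 21; }'


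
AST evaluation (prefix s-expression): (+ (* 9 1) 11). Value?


Evaluate inner: (* 9 1) = 9
Evaluate root: (+ 9 11) = 20
Result: 20


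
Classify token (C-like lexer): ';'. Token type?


Pattern: delimiter/punctuation
Type: PUNCTUATION


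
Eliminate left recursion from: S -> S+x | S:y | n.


Left-recursive alternatives: S+x, S:y; non-recursive: n
Introduce S': S -> nS', S' -> +xS' | :yS' | ε


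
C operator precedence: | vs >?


'>' is relational (level 7); '|' is bitwise OR (level 3)
Higher level binds tighter
'>' has higher precedence than '|'


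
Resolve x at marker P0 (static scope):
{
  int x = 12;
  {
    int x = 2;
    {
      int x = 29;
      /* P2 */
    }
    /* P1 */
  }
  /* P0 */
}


x declared in the same block as P0
x = 12


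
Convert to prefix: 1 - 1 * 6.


'*' binds tighter: tree is (- 1 (* 1 6))
Prefix: - 1 * 1 6


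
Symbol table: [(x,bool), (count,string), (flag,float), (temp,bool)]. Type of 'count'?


Lookup 'count' → type string


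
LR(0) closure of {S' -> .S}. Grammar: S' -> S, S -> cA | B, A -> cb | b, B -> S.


Start: S' -> .S
For each item with dot before a nonterminal B, add B -> .γ for every B-production
Closure: [S' -> .S, S -> .cA, S -> .B, B -> .S]


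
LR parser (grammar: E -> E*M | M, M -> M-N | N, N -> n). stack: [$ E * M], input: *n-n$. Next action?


handle 'E*M' on top; lookahead ∈ FOLLOW(E) = {*, $}
Action: reduce (E -> E*M)


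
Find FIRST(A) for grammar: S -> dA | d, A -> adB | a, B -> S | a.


Per alternative of A: FIRST(adB) = {a}; FIRST(a) = {a}
FIRST(A) = {a}


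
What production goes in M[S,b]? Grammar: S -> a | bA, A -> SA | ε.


For [S, b]: 'b' ∈ FIRST(bA)
Entry: S -> bA


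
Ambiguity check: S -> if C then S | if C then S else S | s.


dangling else: 'if C then if C then s else s' parses two ways
Ambiguous
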